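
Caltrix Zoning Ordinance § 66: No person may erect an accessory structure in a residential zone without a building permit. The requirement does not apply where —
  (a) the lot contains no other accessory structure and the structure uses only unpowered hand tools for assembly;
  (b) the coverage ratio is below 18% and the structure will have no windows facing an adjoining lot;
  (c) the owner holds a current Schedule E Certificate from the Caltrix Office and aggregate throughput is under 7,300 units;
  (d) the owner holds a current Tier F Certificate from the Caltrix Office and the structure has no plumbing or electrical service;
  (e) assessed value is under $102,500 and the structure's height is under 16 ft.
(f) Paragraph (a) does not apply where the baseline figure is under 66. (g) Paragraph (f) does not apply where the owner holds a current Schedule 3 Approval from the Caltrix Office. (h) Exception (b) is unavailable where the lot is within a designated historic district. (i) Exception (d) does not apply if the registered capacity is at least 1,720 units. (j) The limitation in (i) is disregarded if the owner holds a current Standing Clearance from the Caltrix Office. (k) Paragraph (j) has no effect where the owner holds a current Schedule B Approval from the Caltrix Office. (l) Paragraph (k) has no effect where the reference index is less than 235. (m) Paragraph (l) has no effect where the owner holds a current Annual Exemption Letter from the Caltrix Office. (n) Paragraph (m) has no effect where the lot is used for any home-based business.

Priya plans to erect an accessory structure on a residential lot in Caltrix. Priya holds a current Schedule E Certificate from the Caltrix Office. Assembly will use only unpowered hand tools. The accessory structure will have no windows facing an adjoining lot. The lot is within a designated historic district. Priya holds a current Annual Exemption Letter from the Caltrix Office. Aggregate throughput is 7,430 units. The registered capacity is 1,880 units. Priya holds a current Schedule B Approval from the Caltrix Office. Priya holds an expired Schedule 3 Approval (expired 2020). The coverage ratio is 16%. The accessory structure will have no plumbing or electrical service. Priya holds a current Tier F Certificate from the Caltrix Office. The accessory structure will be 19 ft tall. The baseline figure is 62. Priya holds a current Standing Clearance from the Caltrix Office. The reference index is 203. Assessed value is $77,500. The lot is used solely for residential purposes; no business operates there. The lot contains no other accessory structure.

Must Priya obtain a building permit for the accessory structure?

Exception (a) is satisfied on its face — the lot has no other accessory structure; assembly uses only hand tools. Turning to paragraphs (f)–(g): (f) operates against (a): the baseline figure is 62, under the 66 limit. (g) is not triggered (there is no Schedule 3 Approval in force), so (f) stands. Exception (a) does not apply.
Exception (b) is satisfied on its face — the coverage ratio is 16%, below the 18% limit; no windows face an adjoining lot. However, paragraph (h) must be considered: (h) operates against (b): the lot is in a historic district. (b) is therefore removed.
Exception (c) requires that aggregate throughput is under 7,300 units; but aggregate throughput is 7,430 units, not under 7,300 units, so (c) is unavailable.
All of (d)'s requirements are met (a current Tier F Certificate is held; there is no plumbing or electrical service). However, paragraphs (i)–(n) must be considered: (i) operates against (d): the registered capacity is 1,880 units, meeting the 1,720 units threshold. (j) would limit (i) — a current Standing Clearance is held — but (k) sets (j) aside: (k) operates against (j): a current Schedule B Approval is held. (l) would limit (k) — the reference index is 203, less than the 235 limit — but (m) sets (l) aside: (m) operates against (l): a current Annual Exemption Letter is held. (n) does not operate here (the lot is solely residential), so (m) stands. So (d) is unavailable.
Exception (e) fails — the structure's height is 19 ft, not under 16 ft.
No exception is made out. Priya falls within the general rule.

Yes — Priya must obtain a building permit.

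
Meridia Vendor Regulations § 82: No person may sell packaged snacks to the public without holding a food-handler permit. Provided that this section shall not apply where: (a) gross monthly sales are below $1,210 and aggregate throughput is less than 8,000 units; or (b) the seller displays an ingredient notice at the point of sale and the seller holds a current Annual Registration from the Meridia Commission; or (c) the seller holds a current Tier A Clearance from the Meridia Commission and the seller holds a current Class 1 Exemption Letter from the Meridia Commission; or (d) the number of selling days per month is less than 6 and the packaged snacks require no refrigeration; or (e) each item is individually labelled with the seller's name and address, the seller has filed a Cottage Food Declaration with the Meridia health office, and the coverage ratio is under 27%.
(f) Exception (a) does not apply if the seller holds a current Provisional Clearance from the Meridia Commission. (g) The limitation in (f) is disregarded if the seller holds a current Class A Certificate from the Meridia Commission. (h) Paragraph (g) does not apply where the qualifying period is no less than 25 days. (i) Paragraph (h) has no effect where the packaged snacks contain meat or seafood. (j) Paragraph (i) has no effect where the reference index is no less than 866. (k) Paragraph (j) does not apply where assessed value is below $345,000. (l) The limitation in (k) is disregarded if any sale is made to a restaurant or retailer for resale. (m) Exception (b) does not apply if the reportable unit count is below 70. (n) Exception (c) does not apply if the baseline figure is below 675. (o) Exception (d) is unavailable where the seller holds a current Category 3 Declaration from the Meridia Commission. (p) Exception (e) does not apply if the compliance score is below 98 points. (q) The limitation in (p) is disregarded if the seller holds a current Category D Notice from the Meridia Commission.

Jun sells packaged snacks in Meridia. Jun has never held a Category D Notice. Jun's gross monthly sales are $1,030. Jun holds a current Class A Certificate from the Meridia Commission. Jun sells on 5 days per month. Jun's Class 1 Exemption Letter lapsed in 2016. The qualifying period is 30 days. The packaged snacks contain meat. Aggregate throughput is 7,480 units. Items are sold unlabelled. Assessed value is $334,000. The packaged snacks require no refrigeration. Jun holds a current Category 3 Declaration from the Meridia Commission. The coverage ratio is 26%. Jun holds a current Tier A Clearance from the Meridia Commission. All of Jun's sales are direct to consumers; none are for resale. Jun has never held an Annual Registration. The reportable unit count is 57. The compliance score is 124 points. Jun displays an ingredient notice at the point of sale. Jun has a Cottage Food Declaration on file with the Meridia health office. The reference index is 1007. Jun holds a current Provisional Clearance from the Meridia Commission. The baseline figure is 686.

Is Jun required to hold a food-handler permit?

Exception (a): gross monthly sales are $1,030, below the $1,210 limit; aggregate throughput is 7,480 units, less than the 8,000 units limit — every condition holds. Considering the limiting provisions: (f) is engaged (a current Provisional Clearance is held), but yields to (g): (g) operates against (f): a current Class A Certificate is held. (h) is triggered (the qualifying period is 30 days, meeting the 25 days threshold), but is set aside by (i): (i) is triggered — the packaged snacks contain meat. (j) would limit (i) — the reference index is 1,007, meeting the 866 threshold — but (k) sets (j) aside: (k) operates against (j): assessed value is $334,000, below the $345,000 limit. (l) is inapplicable (no sales are for resale), so (k) stands. Exception (a) stands.
Exception (b) requires that the seller holds a current Annual Registration from the Meridia Commission; but there is no Annual Registration in force, so (b) is unavailable.
Exception (c) fails — no current Class 1 Exemption Letter is held.
Exception (d): the number of selling days per month is 5, less than the 6 limit; the packaged snacks are shelf-stable — every condition holds. But: (o) applies — a current Category 3 Declaration is held. (d) is therefore removed.
Exception (e) fails — items are sold unlabelled.

No — exception (a) applies; Jun is not required to hold a food-handler permit.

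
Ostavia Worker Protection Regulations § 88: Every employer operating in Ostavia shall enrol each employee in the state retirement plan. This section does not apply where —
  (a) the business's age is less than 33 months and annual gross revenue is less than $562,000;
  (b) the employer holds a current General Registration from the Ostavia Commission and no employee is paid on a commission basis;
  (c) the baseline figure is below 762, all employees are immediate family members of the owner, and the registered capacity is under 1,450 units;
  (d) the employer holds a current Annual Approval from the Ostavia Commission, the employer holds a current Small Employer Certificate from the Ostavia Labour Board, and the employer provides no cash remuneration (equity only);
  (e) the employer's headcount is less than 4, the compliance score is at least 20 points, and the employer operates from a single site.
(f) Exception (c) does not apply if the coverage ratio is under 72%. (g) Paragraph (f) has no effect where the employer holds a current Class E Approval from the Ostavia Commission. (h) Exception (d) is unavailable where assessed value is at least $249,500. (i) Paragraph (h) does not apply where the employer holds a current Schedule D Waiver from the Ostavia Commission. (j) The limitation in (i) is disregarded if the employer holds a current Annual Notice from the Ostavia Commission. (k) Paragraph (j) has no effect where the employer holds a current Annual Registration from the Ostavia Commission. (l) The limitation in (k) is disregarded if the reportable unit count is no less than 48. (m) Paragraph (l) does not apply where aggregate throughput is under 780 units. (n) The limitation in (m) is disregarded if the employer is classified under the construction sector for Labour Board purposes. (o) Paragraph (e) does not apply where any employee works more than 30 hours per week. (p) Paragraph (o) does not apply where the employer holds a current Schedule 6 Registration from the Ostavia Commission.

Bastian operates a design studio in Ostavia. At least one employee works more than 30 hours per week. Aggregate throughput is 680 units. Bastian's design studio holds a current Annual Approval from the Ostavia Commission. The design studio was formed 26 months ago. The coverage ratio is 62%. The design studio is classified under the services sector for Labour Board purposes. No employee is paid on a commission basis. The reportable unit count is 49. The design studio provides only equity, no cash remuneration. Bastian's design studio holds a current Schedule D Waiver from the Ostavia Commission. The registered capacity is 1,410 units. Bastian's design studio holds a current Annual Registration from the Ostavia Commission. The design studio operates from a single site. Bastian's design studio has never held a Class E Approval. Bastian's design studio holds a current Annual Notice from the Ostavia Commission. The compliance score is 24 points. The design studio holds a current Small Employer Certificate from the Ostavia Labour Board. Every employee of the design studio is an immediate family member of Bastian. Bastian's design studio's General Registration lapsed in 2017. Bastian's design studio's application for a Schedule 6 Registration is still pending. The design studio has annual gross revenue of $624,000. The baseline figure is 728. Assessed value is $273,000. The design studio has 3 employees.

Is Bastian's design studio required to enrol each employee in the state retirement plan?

Exception (a) does not apply: annual gross revenue is $624,000, not less than $562,000.
Exception (b) requires that the employer holds a current General Registration from the Ostavia Commission; but there is no General Registration in force, so (b) is unavailable.
All of (c)'s requirements are met (the baseline figure is 728, below the 762 limit; every employee is an immediate family member; the registered capacity is 1,410 units, under the 1,450 units limit). But: (f) applies — the coverage ratio is 62%, under the 72% limit. (g) is not engaged (the Class E Approval is not current), so (f) stands. Exception (c) does not apply.
Exception (d): a current Annual Approval is held; a current Small Employer Certificate is held; remuneration is equity-only — every condition holds. Considering the limiting provisions: (h) would limit (d) — assessed value is $273,000, meeting the $249,500 threshold — but (i) sets (h) aside: (i) operates against (h): a current Schedule D Waiver is held. (j) is triggered (a current Annual Notice is held), but is set aside by (k): (k) is triggered — a current Annual Registration is held. (l) is engaged (the reportable unit count is 49, meeting the 48 threshold), but is overridden by (m): (m) operates against (l): aggregate throughput is 680 units, under the 780 units limit. (n), which would lift (m), is not triggered — the design studio is classified under the services sector. Exception (d) stands.
Exception (e): the employer's headcount is 3, less than the 4 limit; the compliance score is 24 points, meeting the 20 points threshold; the employer operates from a single site — every condition holds. But: (o) operates against (e): at least one employee exceeds 30 hours/week. (p), which would lift (o), is inapplicable — no current Schedule 6 Registration is held. (e) is therefore removed.

No — exception (d) applies; Bastian's design studio is not required to enrol each employee in the state retirement plan.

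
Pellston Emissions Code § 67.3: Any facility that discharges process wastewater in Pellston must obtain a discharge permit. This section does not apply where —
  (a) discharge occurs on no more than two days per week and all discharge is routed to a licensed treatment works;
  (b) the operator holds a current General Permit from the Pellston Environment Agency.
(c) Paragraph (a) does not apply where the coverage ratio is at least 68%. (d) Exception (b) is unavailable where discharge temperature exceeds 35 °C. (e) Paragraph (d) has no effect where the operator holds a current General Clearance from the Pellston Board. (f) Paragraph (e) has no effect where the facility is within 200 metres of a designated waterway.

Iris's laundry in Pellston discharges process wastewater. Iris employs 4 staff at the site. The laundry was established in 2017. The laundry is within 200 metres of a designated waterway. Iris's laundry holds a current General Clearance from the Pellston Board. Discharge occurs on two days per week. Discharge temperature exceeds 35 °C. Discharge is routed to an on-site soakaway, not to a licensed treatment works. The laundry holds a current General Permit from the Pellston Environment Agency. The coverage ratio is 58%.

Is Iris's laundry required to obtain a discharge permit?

Exception (a) does not apply: discharge is not routed to a licensed treatment works.
Exception (b) is satisfied on its face — a current General Permit is held. But applying paragraphs (d)–(f): (d) operates — discharge temperature exceeds 35 °C. (e) would limit (d) — a current General Clearance is held — but (f) sets (e) aside: (f) is engaged — the laundry is within 200 m of a designated waterway. Exception (b) does not apply.
No exception displaces § 67.3.

Yes — Iris's laundry must obtain a discharge permit.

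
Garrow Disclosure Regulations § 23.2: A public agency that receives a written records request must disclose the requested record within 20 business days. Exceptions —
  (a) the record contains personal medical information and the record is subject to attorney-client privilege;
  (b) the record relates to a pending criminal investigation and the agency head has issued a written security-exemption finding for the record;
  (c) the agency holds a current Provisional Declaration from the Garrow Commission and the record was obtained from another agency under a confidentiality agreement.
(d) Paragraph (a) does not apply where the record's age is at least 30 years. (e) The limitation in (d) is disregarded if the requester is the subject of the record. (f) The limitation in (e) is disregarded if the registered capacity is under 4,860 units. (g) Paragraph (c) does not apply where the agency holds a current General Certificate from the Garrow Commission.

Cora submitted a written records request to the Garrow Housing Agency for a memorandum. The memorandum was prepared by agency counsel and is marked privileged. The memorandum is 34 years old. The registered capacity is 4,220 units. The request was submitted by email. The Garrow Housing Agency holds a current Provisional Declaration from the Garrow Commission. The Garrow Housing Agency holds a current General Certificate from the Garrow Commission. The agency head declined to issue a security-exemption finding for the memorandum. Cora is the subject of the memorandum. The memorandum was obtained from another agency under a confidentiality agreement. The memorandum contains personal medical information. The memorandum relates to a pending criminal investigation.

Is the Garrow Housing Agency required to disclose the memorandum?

Exception (a)'s conditions are all satisfied: the memorandum contains personal medical information; the memorandum is privileged. However, paragraphs (d)–(f) must be considered: (d) operates against (a): the record's age is 34 years, meeting the 30 years threshold. (e) is triggered (Cora is the subject of the memorandum), but is displaced by (f): (f) operates against (e): the registered capacity is 4,220 units, under the 4,860 units limit. So (a) is unavailable.
Exception (b) requires that the agency head has issued a written security-exemption finding for the record; but the agency head declined to issue a security-exemption finding, so (b) is unavailable.
Exception (c): a current Provisional Declaration is held; the memorandum was obtained under a confidentiality agreement — every condition holds. However, paragraph (g) must be considered: (g) applies — a current General Certificate is held. Exception (c) does not apply.
No exception is made out. the Garrow Housing Agency falls within the general rule.

Yes — the Garrow Housing Agency must disclose the memorandum.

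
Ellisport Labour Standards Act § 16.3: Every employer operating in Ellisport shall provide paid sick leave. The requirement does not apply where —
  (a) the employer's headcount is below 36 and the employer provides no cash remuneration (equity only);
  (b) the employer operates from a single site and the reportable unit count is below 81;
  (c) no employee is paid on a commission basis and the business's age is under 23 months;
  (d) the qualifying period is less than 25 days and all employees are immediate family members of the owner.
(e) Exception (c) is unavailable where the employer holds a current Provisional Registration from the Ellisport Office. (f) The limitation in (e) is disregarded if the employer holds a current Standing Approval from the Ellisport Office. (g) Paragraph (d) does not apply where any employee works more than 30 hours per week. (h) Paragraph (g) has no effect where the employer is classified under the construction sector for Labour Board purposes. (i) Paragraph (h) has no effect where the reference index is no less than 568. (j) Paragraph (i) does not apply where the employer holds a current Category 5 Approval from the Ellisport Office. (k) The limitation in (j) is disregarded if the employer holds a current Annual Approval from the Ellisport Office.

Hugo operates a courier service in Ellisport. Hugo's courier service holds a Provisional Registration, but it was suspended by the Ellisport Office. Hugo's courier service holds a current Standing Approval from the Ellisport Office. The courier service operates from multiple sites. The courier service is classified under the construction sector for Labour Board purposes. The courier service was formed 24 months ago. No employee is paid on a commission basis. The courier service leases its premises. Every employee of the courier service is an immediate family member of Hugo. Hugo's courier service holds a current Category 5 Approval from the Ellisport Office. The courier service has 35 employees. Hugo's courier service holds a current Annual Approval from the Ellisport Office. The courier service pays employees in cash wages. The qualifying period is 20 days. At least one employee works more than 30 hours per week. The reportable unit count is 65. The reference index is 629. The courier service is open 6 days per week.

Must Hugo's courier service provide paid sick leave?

Yes — Hugo's courier service must provide paid sick leave.

Exception (a) does not apply: employees are paid cash wages.
Exception (b) fails — the employer operates from multiple sites.
Exception (c) does not apply: the business's age is 24 months, not under 23 months.
Exception (d) is satisfied on its face — the qualifying period is 20 days, less than the 25 days limit; every employee is an immediate family member. However, paragraphs (g)–(k) must be considered: (g) is engaged — at least one employee exceeds 30 hours/week. (h) is triggered (the courier service is classified under the construction sector), but is set aside by (i): (i) is triggered — the reference index is 629, meeting the 568 threshold. (j) applies (a current Category 5 Approval is held), but is displaced by (k): (k) operates against (j): a current Annual Approval is held. So (d) is unavailable.
None of the exceptions is available; § 16.3 applies in full.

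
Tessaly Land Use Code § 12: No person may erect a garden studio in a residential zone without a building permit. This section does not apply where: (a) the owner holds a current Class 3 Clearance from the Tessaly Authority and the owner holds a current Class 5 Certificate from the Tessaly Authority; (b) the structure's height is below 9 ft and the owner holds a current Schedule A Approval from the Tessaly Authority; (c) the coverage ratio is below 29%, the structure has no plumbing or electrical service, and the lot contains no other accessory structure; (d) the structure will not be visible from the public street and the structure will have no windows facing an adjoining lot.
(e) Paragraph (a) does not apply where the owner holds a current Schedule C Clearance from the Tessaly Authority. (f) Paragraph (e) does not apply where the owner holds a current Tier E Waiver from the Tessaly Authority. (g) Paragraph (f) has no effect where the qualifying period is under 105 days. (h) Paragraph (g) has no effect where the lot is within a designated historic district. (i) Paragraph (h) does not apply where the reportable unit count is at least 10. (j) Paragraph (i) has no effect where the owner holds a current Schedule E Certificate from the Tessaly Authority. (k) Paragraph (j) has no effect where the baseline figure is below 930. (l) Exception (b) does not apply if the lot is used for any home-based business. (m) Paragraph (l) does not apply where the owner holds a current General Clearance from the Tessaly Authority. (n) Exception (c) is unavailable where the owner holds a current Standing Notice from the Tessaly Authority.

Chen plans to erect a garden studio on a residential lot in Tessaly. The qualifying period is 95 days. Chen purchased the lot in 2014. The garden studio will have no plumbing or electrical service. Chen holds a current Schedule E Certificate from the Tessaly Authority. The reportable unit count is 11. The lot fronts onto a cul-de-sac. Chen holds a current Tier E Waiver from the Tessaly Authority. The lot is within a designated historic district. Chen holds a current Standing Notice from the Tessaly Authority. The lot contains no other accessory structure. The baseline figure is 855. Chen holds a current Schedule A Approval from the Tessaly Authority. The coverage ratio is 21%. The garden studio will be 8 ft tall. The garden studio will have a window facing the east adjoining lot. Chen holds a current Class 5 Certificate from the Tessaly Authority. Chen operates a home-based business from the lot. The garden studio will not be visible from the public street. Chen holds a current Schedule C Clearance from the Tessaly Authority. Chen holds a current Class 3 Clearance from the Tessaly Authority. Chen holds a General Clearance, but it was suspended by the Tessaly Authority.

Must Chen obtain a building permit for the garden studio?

Yes — Chen must obtain a building permit.

Exception (a): a current Class 3 Clearance is held; a current Class 5 Certificate is held — every condition holds. But applying paragraphs (e)–(k): (e) is engaged — a current Schedule C Clearance is held. (f) applies (a current Tier E Waiver is held), but is set aside by (g): (g) applies — the qualifying period is 95 days, under the 105 days limit. (h) would limit (g) — the lot is in a historic district — but (i) sets (h) aside: (i) is engaged — the reportable unit count is 11, meeting the 10 threshold. (j) would limit (i) — a current Schedule E Certificate is held — but (k) sets (j) aside: (k) is triggered — the baseline figure is 855, below the 930 limit. So (a) is unavailable.
All of (b)'s requirements are met (the structure's height is 8 ft, below the 9 ft limit; a current Schedule A Approval is held). However, paragraphs (l)–(m) must be considered: (l) operates against (b): a home-based business operates on the lot. (m), which would lift (l), is inapplicable — no current General Clearance is held. So (b) is unavailable.
Exception (c)'s conditions are all satisfied: the coverage ratio is 21%, below the 29% limit; there is no plumbing or electrical service; the lot has no other accessory structure. But applying paragraph (n): (n) operates against (c): a current Standing Notice is held. So (c) is unavailable.
Exception (d) does not apply: a window faces an adjoining lot.
No exception applies. The general rule governs.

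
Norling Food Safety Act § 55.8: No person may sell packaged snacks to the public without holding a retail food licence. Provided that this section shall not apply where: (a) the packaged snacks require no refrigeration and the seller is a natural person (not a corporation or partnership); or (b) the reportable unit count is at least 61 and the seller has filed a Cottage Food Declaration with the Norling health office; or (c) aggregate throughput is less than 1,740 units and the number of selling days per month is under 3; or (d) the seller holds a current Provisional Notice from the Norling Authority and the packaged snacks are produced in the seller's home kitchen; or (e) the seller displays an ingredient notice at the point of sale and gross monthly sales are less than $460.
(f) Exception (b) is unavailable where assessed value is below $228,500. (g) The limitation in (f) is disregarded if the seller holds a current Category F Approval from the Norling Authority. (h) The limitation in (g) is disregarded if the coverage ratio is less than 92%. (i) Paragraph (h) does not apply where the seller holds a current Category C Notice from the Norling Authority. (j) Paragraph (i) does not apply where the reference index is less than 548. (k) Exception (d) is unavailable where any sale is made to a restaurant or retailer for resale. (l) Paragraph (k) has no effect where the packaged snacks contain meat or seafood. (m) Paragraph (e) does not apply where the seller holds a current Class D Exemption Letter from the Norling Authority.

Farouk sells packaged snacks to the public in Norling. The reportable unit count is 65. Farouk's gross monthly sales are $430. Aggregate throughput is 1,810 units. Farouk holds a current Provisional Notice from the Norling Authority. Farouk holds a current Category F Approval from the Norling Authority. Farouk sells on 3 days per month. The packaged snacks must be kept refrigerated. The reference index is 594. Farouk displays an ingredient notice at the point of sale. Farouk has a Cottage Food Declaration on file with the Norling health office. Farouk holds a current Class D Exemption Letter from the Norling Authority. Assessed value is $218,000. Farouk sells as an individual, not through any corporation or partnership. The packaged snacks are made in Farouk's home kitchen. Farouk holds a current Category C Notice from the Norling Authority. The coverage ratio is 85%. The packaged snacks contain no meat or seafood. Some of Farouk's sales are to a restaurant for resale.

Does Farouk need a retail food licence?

No — exception (b) applies; Farouk is not required to hold a retail food licence.

Exception (a) fails — the packaged snacks require refrigeration.
Exception (b): the reportable unit count is 65, meeting the 61 threshold; a Cottage Food Declaration is on file — every condition holds. Applying paragraphs (f)–(j): (f) is engaged (assessed value is $218,000, below the $228,500 limit), but is overridden by (g): (g) operates — a current Category F Approval is held. (h) would limit (g) — the coverage ratio is 85%, less than the 92% limit — but (i) sets (h) aside: (i) applies — a current Category C Notice is held. (j) is inapplicable (the reference index is 594, not less than 548), so (i) stands. Exception (b) stands.
Exception (c) fails — aggregate throughput is 1,810 units, not less than 1,740 units.
All of (d)'s requirements are met (a current Provisional Notice is held; the packaged snacks are home-kitchen produced). However, paragraphs (k)–(l) must be considered: (k) is triggered — some sales are to a restaurant for resale. (l) is not engaged (the packaged snacks contain no meat or seafood), so (k) stands. Exception (d) does not apply.
All of (e)'s requirements are met (an ingredient notice is displayed; gross monthly sales are $430, less than the $460 limit). Turning to paragraph (m): (m) is engaged — a current Class D Exemption Letter is held. (e) is therefore removed.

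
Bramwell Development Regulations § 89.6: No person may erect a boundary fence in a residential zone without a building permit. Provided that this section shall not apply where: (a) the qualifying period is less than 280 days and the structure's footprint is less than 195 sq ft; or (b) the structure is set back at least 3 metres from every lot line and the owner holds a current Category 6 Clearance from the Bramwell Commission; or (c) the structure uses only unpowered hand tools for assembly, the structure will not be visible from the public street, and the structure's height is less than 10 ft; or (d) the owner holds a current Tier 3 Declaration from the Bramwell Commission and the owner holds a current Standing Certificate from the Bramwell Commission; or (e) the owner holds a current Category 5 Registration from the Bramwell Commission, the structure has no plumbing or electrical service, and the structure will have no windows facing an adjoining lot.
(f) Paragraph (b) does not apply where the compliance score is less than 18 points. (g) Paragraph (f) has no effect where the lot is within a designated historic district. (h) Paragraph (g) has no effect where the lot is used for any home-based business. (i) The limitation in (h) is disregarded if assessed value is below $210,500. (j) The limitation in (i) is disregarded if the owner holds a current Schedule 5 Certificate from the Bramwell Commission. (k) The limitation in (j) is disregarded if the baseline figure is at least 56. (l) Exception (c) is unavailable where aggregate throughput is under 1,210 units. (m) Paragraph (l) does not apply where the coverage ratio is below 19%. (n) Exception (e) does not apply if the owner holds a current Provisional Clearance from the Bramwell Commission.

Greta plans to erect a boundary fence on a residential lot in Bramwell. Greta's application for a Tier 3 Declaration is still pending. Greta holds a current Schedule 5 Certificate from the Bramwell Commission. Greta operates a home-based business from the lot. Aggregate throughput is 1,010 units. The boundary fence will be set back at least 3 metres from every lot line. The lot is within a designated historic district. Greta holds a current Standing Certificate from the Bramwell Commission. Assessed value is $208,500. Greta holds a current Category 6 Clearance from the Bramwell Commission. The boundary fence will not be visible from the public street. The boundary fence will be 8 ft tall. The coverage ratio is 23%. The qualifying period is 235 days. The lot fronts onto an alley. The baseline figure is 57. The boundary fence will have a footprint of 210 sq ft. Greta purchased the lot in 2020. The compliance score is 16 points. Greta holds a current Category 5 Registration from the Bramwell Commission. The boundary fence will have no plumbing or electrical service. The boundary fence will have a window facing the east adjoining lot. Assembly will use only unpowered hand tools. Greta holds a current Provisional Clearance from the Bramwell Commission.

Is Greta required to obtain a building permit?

Exception (a) does not apply: the structure's footprint is 210 sq ft, not less than 195 sq ft.
Exception (b) is satisfied on its face — the setback is at least 3 m on every side; a current Category 6 Clearance is held. As to paragraphs (f)–(k): (f) would limit (b) — the compliance score is 16 points, less than the 18 points limit — but (g) sets (f) aside: (g) operates against (f): the lot is in a historic district. (h) operates (a home-based business operates on the lot), but is overridden by (i): (i) operates against (h): assessed value is $208,500, below the $210,500 limit. (j) applies (a current Schedule 5 Certificate is held), but is displaced by (k): (k) operates against (j): the baseline figure is 57, meeting the 56 threshold. Exception (b) stands.
Exception (c) is satisfied on its face — assembly uses only hand tools; the structure will not be visible from the street; the structure's height is 8 ft, less than the 10 ft limit. But applying paragraphs (l)–(m): (l) operates — aggregate throughput is 1,010 units, under the 1,210 units limit. (m) is not engaged (the coverage ratio is 23%, not below 19%), so (l) stands. Exception (c) does not apply.
Exception (d) does not apply: there is no Tier 3 Declaration in force.
Exception (e) requires that the structure will have no windows facing an adjoining lot; but a window faces an adjoining lot, so (e) is unavailable.

No — exception (b) applies; Greta does not need a building permit.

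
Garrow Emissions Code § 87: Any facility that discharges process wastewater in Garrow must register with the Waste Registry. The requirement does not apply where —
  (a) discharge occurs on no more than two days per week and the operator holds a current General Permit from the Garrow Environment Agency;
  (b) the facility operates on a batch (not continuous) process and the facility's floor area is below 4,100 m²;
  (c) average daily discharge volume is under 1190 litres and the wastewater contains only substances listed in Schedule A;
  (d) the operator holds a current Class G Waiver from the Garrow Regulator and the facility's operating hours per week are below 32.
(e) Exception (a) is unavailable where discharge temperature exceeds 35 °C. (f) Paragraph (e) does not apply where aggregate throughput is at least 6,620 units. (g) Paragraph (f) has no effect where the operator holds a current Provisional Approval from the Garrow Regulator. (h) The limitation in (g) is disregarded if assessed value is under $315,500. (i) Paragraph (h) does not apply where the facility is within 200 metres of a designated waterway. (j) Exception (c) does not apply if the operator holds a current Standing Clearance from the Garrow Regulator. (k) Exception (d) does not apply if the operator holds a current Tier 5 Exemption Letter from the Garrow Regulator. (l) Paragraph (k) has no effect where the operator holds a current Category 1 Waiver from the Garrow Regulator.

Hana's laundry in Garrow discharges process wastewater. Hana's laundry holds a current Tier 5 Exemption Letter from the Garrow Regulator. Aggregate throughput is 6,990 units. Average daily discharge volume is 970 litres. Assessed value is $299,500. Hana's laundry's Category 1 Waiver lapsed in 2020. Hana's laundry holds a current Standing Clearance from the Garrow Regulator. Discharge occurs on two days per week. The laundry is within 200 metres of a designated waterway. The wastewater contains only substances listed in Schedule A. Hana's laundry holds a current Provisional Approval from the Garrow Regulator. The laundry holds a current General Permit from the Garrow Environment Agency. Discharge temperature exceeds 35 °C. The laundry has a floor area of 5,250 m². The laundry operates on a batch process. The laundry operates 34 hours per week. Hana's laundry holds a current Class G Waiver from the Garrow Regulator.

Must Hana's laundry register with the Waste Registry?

Exception (a) is satisfied on its face — discharge occurs on no more than two days per week; a current General Permit is held. Turning to paragraphs (e)–(i): (e) operates against (a): discharge temperature exceeds 35 °C. (f) applies (aggregate throughput is 6,990 units, meeting the 6,620 units threshold), but is overridden by (g): (g) operates against (f): a current Provisional Approval is held. (h) applies (assessed value is $299,500, under the $315,500 limit), but is set aside by (i): (i) operates against (h): the laundry is within 200 m of a designated waterway. So (a) is unavailable.
Exception (b) does not apply: the facility's floor area is 5,250 m², not below 4,100 m².
Exception (c): average daily discharge volume is 970 litres, under the 1190 litres limit; the wastewater is Schedule-A-only — every condition holds. Turning to paragraph (j): (j) operates against (c): a current Standing Clearance is held. So (c) is unavailable.
Exception (d) requires that the facility's operating hours per week are below 32; but the facility's operating hours per week are 34, not below 32, so (d) is unavailable.
No exception displaces § 87.

Yes — Hana's laundry must register with the Waste Registry.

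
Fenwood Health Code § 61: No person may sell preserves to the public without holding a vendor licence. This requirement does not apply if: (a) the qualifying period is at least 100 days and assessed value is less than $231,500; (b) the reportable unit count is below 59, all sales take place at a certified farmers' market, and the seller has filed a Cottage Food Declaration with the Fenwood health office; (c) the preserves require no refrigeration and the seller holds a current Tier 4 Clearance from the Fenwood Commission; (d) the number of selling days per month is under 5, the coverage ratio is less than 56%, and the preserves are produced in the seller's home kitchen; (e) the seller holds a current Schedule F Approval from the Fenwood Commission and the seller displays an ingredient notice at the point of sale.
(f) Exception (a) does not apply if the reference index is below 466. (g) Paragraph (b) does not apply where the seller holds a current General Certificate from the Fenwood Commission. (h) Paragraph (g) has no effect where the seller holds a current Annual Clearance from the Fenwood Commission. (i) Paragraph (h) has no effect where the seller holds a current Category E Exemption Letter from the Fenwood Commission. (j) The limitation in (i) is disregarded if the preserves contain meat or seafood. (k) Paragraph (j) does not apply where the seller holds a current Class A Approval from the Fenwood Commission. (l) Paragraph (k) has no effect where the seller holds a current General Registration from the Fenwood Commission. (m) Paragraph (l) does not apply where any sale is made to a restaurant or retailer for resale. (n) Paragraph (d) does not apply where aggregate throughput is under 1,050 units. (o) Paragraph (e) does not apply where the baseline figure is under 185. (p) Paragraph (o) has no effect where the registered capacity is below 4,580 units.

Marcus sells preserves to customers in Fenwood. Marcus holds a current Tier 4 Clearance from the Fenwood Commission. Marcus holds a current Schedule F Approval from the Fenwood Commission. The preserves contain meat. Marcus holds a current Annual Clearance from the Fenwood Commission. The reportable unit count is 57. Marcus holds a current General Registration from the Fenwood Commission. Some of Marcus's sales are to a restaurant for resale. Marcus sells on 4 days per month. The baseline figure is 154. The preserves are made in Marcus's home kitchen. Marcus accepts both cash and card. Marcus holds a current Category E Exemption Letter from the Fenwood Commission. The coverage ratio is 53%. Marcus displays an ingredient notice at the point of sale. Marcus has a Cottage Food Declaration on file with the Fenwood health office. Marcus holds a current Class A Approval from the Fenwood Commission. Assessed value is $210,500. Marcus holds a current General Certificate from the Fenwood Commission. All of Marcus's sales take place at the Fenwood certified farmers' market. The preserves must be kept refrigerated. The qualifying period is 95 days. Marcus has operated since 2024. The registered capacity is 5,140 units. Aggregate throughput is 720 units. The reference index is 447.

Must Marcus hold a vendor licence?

Exception (a) requires that the qualifying period is at least 100 days; but the qualifying period is 95 days, short of 100 days, so (a) is unavailable.
Exception (b)'s conditions are all satisfied: the reportable unit count is 57, below the 59 limit; all sales are at a certified farmers' market; a Cottage Food Declaration is on file. Turning to paragraphs (g)–(m): (g) operates — a current General Certificate is held. (h) would limit (g) — a current Annual Clearance is held — but (i) sets (h) aside: (i) operates — a current Category E Exemption Letter is held. (j) would limit (i) — the preserves contain meat — but (k) sets (j) aside: (k) is engaged — a current Class A Approval is held. (l) would limit (k) — a current General Registration is held — but (m) sets (l) aside: (m) applies — some sales are to a restaurant for resale. (b) is therefore removed.
Exception (c) requires that the preserves require no refrigeration; but the preserves require refrigeration, so (c) is unavailable.
Exception (d) is satisfied on its face — the number of selling days per month is 4, under the 5 limit; the coverage ratio is 53%, less than the 56% limit; the preserves are home-kitchen produced. But applying paragraph (n): (n) applies — aggregate throughput is 720 units, under the 1,050 units limit. (d) is therefore removed.
All of (e)'s requirements are met (a current Schedule F Approval is held; an ingredient notice is displayed). Turning to paragraphs (o)–(p): (o) operates against (e): the baseline figure is 154, under the 185 limit. (p), which would lift (o), does not operate here — the registered capacity is 5,140 units, not below 4,580 units. So (e) is unavailable.
No exception displaces § 61.

Yes — Marcus must hold a vendor licence.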